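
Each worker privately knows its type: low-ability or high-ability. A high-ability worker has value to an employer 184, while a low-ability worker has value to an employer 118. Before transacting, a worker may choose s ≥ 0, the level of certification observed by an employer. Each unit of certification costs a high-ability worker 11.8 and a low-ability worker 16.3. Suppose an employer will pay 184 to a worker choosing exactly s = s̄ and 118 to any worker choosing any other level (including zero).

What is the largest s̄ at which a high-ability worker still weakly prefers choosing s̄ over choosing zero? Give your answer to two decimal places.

Choosing s̄ yields the high-ability type 184 − 11.8·s̄; choosing zero yields 118.
The high-ability type is indifferent at 184 − 11.8·s̄ = 118, i.e. s̄ = (184 − 118) / 11.8 ≈ 5.59.
For any s̄ above 5.59 the high-ability type would rather pool at zero, so separation collapses.

5.59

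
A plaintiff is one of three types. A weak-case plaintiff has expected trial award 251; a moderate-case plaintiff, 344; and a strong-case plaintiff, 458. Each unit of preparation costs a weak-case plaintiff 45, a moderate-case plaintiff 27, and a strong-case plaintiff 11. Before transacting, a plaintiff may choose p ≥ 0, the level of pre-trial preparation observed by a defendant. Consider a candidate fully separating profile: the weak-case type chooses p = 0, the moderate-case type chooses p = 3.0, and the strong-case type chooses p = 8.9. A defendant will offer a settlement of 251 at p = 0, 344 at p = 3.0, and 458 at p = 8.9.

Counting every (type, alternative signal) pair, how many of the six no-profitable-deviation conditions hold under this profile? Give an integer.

6

Moderate-case (own payoff 344 − 27×3.0 = 263): to p=0 gives 251 → no gain ✓; to p=8.9 gives 458 − 27×8.9 = 217.7 → no gain ✓.
Weak-case (own payoff 251): to p=3.0 gives 344 − 45×3.0 = 209 → no gain ✓; to p=8.9 gives 458 − 45×8.9 = 57.5 → no gain ✓.
Strong-case (own payoff 458 − 11×8.9 = 360.1): to p=0 gives 251 → no gain ✓; to p=3.0 gives 344 − 11×3.0 = 311 → no gain ✓.
6 of the 6 constraints hold; this profile is a separating equilibrium.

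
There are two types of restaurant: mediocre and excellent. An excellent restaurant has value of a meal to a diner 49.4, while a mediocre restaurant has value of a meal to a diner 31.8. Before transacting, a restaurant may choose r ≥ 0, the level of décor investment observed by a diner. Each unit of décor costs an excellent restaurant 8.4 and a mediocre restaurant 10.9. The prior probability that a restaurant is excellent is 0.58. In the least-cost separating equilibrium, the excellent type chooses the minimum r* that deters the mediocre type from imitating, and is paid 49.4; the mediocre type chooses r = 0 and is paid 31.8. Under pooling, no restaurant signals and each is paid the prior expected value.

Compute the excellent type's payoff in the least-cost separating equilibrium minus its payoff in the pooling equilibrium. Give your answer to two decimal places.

Least-cost separating signal: r* solves 31.8 = 49.4 − 10.9·r*, so r* = (49.4 − 31.8)/10.9 ≈ 1.6147.
Excellent type's separating payoff: 49.4 − 8.4 × r* = 49.4 − 8.4 × (49.4 − 31.8)/10.9 = 49.4 − 147.84/10.9 ≈ 35.8367.
Pooling payoff: 0.58 × 49.4 + 0.42 × 31.8 = 42.008.
Difference: 35.8367 − 42.008 = -6.1713, i.e. -6.17 to two decimal places.
The excellent type would prefer the pooling outcome.

-6.17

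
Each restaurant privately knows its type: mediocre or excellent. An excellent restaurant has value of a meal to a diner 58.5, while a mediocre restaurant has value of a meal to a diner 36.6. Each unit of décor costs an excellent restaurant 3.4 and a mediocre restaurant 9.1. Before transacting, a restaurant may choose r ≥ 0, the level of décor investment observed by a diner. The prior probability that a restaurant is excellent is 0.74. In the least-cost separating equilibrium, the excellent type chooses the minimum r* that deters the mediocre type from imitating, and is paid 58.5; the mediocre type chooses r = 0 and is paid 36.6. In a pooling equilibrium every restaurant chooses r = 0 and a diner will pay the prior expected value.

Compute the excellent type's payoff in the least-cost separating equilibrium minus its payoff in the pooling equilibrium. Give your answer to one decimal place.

-2.5

Least-cost separating signal: r* solves 36.6 = 58.5 − 9.1·r*, so r* = (58.5 − 36.6)/9.1 ≈ 2.4066.
Excellent type's separating payoff: 58.5 − 3.4 × r* = 58.5 − 3.4 × (58.5 − 36.6)/9.1 = 58.5 − 74.46/9.1 ≈ 50.318.
Pooling payoff: 0.74 × 58.5 + 0.26 × 36.6 = 52.806.
Difference: 50.318 − 52.806 = -2.488, i.e. -2.5 to one decimal place.
The excellent type would prefer the pooling outcome.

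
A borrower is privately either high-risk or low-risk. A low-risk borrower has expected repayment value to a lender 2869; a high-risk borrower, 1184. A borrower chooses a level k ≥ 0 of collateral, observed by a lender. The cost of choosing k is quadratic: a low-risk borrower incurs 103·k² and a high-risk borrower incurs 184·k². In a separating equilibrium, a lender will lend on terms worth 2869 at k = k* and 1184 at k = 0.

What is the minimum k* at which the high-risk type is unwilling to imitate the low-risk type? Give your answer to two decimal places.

The high-risk type at k = 0 receives 1184; imitating at k* yields 2869 − 184·k*².
Indifference: 1184 = 2869 − 184·k*², so k*² = (2869 − 1184) / 184 ≈ 9.1576.
k* = √9.1576 ≈ 3.03.

3.03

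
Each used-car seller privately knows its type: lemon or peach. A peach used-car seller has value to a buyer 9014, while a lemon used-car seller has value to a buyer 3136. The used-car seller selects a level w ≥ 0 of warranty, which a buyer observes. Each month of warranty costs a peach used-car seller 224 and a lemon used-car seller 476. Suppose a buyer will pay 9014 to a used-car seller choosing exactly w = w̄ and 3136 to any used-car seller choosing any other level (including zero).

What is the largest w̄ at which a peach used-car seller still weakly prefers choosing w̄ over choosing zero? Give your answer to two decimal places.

Choosing w̄ yields the peach type 9014 − 224·w̄; choosing zero yields 3136.
The peach type is indifferent at 9014 − 224·w̄ = 3136, i.e. w̄ = (9014 − 3136) / 224 ≈ 26.24.
For any w̄ above 26.24 the peach type would rather pool at zero, so separation collapses.

26.24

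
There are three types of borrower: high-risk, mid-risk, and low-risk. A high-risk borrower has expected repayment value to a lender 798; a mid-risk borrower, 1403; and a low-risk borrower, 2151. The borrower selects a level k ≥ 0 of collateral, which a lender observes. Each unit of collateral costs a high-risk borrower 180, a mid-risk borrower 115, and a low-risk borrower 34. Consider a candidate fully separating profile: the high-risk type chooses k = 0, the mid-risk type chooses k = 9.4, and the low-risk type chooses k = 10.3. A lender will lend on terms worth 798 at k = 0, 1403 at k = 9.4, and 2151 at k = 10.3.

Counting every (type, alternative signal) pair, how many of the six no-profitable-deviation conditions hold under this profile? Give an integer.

High-risk (own payoff 798): to k=9.4 gives 1403 − 180×9.4 = -289 → no gain ✓; to k=10.3 gives 2151 − 180×10.3 = 297 → no gain ✓.
Mid-risk (own payoff 1403 − 115×9.4 = 322): to k=0 gives 798 → profitable ✗; to k=10.3 gives 2151 − 115×10.3 = 966.5 → profitable ✗.
Low-risk (own payoff 2151 − 34×10.3 = 1800.8): to k=0 gives 798 → no gain ✓; to k=9.4 gives 1403 − 34×9.4 = 1083.4 → no gain ✓.
4 of the 6 constraints hold; not an equilibrium.

4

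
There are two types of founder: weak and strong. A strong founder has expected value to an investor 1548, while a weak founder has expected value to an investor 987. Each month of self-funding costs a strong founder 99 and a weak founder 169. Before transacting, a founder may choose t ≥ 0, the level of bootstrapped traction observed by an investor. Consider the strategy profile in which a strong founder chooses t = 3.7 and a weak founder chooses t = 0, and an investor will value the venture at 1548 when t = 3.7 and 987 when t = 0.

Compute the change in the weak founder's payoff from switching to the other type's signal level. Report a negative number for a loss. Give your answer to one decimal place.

Playing t = 0 the weak founder receives 987.
Deviating to t = 3.7 brings payment 1548 at cost 169 × 3.7 = 625.3, netting 922.7.
Gain from deviating: 922.7 − 987 = -64.3.
The gain is negative, so the weak type's incentive-compatibility constraint is satisfied.

-64.3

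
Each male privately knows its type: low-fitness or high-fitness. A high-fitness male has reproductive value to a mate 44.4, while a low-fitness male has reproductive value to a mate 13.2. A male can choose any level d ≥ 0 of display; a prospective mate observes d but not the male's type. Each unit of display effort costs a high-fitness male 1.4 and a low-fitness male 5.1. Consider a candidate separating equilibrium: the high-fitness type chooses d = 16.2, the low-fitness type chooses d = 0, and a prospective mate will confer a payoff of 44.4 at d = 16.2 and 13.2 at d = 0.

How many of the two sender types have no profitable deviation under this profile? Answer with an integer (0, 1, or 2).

2

High-fitness type: signal → 44.4 − 1.4 × 16.2 = 21.72; deviate to 0 → 13.2. IC holds (21.72 ≥ 13.2).
Low-fitness type: stay at 0 → 13.2; mimic → 44.4 − 5.1 × 16.2 = -38.22. IC holds (13.2 ≥ -38.22).
2 of 2 constraints hold, so this is a separating equilibrium.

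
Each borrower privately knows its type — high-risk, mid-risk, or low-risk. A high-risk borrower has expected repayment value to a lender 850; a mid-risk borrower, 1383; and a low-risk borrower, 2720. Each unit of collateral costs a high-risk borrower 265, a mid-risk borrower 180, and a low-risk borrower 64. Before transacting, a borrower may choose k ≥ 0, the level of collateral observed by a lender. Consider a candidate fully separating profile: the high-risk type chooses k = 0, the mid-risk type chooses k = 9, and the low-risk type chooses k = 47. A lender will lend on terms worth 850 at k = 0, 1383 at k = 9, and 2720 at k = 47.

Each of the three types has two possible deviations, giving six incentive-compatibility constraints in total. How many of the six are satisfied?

Mid-risk (own payoff 1383 − 180×9 = -237): to k=0 gives 850 → profitable ✗; to k=47 gives 2720 − 180×47 = -5740 → no gain ✓.
Low-risk (own payoff 2720 − 64×47 = -288): to k=0 gives 850 → profitable ✗; to k=9 gives 1383 − 64×9 = 807 → profitable ✗.
High-risk (own payoff 850): to k=9 gives 1383 − 265×9 = -1002 → no gain ✓; to k=47 gives 2720 − 265×47 = -9735 → no gain ✓.
3 of the 6 constraints hold; not an equilibrium.

3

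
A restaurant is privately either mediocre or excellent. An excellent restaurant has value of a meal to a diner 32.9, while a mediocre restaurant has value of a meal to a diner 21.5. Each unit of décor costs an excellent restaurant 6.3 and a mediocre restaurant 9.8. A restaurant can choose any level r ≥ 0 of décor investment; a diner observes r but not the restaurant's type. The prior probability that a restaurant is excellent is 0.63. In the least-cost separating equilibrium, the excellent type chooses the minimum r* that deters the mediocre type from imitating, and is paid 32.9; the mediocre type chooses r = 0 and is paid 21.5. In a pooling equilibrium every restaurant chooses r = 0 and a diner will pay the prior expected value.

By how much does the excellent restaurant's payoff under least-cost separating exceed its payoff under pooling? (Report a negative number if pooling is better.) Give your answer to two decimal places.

-3.11

Least-cost separating signal: r* solves 21.5 = 32.9 − 9.8·r*, so r* = (32.9 − 21.5)/9.8 ≈ 1.1633.
Excellent type's separating payoff: 32.9 − 6.3 × r* = 32.9 − 6.3 × (32.9 − 21.5)/9.8 = 32.9 − 71.82/9.8 ≈ 25.5714.
Pooling payoff: 0.63 × 32.9 + 0.37 × 21.5 = 28.682.
Difference: 25.5714 − 28.682 = -3.1106, i.e. -3.11 to two decimal places.
The excellent type would prefer the pooling outcome.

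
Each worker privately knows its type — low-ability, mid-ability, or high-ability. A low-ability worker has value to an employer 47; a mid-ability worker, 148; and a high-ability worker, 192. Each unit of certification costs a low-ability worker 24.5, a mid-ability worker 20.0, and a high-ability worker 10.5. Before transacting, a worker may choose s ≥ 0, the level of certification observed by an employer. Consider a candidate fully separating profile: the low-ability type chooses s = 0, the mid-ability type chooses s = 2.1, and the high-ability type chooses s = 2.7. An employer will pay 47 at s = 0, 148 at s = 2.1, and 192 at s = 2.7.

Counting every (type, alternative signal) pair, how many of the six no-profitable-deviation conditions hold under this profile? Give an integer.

Low-ability (own payoff 47): to s=2.1 gives 148 − 24.5×2.1 = 96.55 → profitable ✗; to s=2.7 gives 192 − 24.5×2.7 = 125.85 → profitable ✗.
Mid-ability (own payoff 148 − 20.0×2.1 = 106): to s=0 gives 47 → no gain ✓; to s=2.7 gives 192 − 20.0×2.7 = 138 → profitable ✗.
High-ability (own payoff 192 − 10.5×2.7 = 163.65): to s=0 gives 47 → no gain ✓; to s=2.1 gives 148 − 10.5×2.1 = 125.95 → no gain ✓.
3 of the 6 constraints hold; not an equilibrium.

3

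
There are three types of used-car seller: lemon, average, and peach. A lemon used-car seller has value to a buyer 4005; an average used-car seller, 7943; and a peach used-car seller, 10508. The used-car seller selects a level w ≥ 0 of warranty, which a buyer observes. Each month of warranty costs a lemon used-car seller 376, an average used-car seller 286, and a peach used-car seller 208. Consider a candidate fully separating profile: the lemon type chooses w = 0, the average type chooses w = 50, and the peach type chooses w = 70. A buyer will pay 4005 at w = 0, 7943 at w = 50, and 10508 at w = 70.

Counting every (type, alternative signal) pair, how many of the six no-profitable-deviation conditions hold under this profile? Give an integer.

3

Lemon (own payoff 4005): to w=50 gives 7943 − 376×50 = -10857 → no gain ✓; to w=70 gives 10508 − 376×70 = -15812 → no gain ✓.
Average (own payoff 7943 − 286×50 = -6357): to w=0 gives 4005 → profitable ✗; to w=70 gives 10508 − 286×70 = -9512 → no gain ✓.
Peach (own payoff 10508 − 208×70 = -4052): to w=0 gives 4005 → profitable ✗; to w=50 gives 7943 − 208×50 = -2457 → profitable ✗.
3 of the 6 constraints hold; not an equilibrium.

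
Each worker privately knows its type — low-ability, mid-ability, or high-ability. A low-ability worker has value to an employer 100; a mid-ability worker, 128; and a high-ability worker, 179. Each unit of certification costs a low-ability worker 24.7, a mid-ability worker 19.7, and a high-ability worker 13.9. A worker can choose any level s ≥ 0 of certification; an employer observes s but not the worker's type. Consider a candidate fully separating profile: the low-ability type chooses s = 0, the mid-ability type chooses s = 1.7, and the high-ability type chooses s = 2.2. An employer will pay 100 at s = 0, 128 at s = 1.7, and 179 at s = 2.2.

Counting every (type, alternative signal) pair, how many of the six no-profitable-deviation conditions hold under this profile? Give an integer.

3

High-ability (own payoff 179 − 13.9×2.2 = 148.42): to s=0 gives 100 → no gain ✓; to s=1.7 gives 128 − 13.9×1.7 = 104.37 → no gain ✓.
Mid-ability (own payoff 128 − 19.7×1.7 = 94.51): to s=0 gives 100 → profitable ✗; to s=2.2 gives 179 − 19.7×2.2 = 135.66 → profitable ✗.
Low-ability (own payoff 100): to s=1.7 gives 128 − 24.7×1.7 = 86.01 → no gain ✓; to s=2.2 gives 179 − 24.7×2.2 = 124.66 → profitable ✗.
3 of the 6 constraints hold; not an equilibrium.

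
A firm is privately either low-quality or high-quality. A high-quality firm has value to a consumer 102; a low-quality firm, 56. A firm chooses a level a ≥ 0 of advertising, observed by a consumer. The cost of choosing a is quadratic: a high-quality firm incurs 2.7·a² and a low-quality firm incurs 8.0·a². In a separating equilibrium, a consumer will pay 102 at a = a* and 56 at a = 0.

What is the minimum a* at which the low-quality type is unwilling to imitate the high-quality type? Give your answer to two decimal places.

2.40

The low-quality type at a = 0 receives 56; imitating at a* yields 102 − 8.0·a*².
Indifference: 56 = 102 − 8.0·a*², so a*² = (102 − 56) / 8.0 = 5.75.
a* = √5.75 ≈ 2.40.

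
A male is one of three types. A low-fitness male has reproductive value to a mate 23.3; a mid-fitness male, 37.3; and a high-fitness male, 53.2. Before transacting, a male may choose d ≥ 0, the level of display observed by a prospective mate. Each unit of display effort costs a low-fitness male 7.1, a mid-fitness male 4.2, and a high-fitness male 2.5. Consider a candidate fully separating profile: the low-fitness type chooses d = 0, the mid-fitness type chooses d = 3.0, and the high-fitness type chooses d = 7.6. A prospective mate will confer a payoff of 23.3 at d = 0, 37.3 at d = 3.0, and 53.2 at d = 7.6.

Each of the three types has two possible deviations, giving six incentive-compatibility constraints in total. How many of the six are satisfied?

6

High-fitness (own payoff 53.2 − 2.5×7.6 = 34.2): to d=0 gives 23.3 → no gain ✓; to d=3.0 gives 37.3 − 2.5×3.0 = 29.8 → no gain ✓.
Mid-fitness (own payoff 37.3 − 4.2×3.0 = 24.7): to d=0 gives 23.3 → no gain ✓; to d=7.6 gives 53.2 − 4.2×7.6 = 21.28 → no gain ✓.
Low-fitness (own payoff 23.3): to d=3.0 gives 37.3 − 7.1×3.0 = 16 → no gain ✓; to d=7.6 gives 53.2 − 7.1×7.6 = -0.76 → no gain ✓.
6 of the 6 constraints hold; this profile is a separating equilibrium.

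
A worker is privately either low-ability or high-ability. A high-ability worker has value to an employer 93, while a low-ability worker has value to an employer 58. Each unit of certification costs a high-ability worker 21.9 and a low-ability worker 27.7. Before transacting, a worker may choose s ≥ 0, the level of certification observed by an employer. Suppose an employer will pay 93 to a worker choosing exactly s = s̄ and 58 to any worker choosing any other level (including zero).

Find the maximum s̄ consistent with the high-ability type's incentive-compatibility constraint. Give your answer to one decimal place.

1.6

Choosing s̄ yields the high-ability type 93 − 21.9·s̄; choosing zero yields 58.
The high-ability type is indifferent at 93 − 21.9·s̄ = 58, i.e. s̄ = (93 − 58) / 21.9 ≈ 1.6.
For any s̄ above 1.6 the high-ability type would rather pool at zero, so separation collapses.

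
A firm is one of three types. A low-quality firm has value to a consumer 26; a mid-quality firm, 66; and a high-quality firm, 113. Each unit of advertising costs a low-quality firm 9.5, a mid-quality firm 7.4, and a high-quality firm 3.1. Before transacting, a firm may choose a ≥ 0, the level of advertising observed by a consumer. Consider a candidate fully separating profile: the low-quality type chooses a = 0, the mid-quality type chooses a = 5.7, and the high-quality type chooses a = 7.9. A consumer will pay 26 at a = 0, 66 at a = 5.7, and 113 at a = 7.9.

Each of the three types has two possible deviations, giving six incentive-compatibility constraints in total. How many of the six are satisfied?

3

Mid-quality (own payoff 66 − 7.4×5.7 = 23.82): to a=0 gives 26 → profitable ✗; to a=7.9 gives 113 − 7.4×7.9 = 54.54 → profitable ✗.
Low-quality (own payoff 26): to a=5.7 gives 66 − 9.5×5.7 = 11.85 → no gain ✓; to a=7.9 gives 113 − 9.5×7.9 = 37.95 → profitable ✗.
High-quality (own payoff 113 − 3.1×7.9 = 88.51): to a=0 gives 26 → no gain ✓; to a=5.7 gives 66 − 3.1×5.7 = 48.33 → no gain ✓.
3 of the 6 constraints hold; not an equilibrium.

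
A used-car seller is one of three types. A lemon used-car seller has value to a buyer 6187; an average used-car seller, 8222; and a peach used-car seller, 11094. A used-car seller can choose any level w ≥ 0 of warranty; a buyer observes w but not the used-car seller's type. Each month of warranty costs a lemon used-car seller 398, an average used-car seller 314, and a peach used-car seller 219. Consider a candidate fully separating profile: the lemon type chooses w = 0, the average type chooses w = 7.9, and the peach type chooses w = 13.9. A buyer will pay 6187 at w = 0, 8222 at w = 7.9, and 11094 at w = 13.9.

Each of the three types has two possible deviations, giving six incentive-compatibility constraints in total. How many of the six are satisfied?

Peach (own payoff 11094 − 219×13.9 = 8049.9): to w=0 gives 6187 → no gain ✓; to w=7.9 gives 8222 − 219×7.9 = 6491.9 → no gain ✓.
Average (own payoff 8222 − 314×7.9 = 5741.4): to w=0 gives 6187 → profitable ✗; to w=13.9 gives 11094 − 314×13.9 = 6729.4 → profitable ✗.
Lemon (own payoff 6187): to w=7.9 gives 8222 − 398×7.9 = 5077.8 → no gain ✓; to w=13.9 gives 11094 − 398×13.9 = 5561.8 → no gain ✓.
4 of the 6 constraints hold; not an equilibrium.

4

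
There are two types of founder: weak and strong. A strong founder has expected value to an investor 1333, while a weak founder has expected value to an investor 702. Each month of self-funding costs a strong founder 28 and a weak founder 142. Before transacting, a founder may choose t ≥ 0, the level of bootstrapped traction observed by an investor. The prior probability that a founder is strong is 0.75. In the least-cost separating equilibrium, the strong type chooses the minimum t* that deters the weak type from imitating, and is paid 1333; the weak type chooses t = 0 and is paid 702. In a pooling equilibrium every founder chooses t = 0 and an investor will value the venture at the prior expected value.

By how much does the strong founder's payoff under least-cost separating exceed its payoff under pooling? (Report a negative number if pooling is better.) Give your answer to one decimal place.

33.3

Least-cost separating signal: t* solves 702 = 1333 − 142·t*, so t* = (1333 − 702)/142 ≈ 4.4437.
Strong type's separating payoff: 1333 − 28 × t* = 1333 − 28 × (1333 − 702)/142 = 1333 − 17668/142 ≈ 1208.577.
Pooling payoff: 0.75 × 1333 + 0.25 × 702 = 1175.25.
Difference: 1208.577 − 1175.25 = 33.327, i.e. 33.3 to one decimal place.
The strong type prefers to separate.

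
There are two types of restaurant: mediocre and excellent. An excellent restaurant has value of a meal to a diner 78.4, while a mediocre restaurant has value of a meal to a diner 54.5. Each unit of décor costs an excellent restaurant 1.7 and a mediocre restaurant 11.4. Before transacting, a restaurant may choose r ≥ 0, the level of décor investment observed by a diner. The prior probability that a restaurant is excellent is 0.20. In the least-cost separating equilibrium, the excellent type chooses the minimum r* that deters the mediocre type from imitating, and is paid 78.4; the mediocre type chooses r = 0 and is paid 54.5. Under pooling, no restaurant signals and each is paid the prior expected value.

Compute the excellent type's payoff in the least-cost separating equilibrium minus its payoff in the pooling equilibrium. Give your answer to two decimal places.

15.56

Least-cost separating signal: r* solves 54.5 = 78.4 − 11.4·r*, so r* = (78.4 − 54.5)/11.4 ≈ 2.0965.
Excellent type's separating payoff: 78.4 − 1.7 × r* = 78.4 − 1.7 × (78.4 − 54.5)/11.4 = 78.4 − 40.63/11.4 ≈ 74.8360.
Pooling payoff: 0.20 × 78.4 + 0.80 × 54.5 = 59.28.
Difference: 74.8360 − 59.28 = 15.556, i.e. 15.56 to two decimal places.
The excellent type prefers to separate.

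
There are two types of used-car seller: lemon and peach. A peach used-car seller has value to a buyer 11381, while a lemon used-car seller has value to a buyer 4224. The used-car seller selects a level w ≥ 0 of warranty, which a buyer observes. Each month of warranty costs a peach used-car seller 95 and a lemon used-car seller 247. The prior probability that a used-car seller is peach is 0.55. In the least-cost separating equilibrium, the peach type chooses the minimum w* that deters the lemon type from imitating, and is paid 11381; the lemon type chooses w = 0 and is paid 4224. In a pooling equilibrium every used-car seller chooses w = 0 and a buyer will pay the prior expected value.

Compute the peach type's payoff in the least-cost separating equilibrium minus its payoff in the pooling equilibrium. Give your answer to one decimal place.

Least-cost separating signal: w* solves 4224 = 11381 − 247·w*, so w* = (11381 − 4224)/247 ≈ 28.9757.
Peach type's separating payoff: 11381 − 95 × w* = 11381 − 95 × (11381 − 4224)/247 = 11381 − 679915/247 ≈ 8628.308.
Pooling payoff: 0.55 × 11381 + 0.45 × 4224 = 8160.35.
Difference: 8628.308 − 8160.35 = 467.958, i.e. 468.0 to one decimal place.
The peach type prefers to separate.

468.0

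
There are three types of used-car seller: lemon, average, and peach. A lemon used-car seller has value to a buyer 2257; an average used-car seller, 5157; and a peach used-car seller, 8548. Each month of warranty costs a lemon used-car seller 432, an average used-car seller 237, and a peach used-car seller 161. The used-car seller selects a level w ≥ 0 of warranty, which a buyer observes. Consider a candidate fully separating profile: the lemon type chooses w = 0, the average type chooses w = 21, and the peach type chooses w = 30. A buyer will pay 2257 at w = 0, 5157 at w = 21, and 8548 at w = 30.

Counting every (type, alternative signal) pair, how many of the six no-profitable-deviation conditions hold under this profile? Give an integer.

Peach (own payoff 8548 − 161×30 = 3718): to w=0 gives 2257 → no gain ✓; to w=21 gives 5157 − 161×21 = 1776 → no gain ✓.
Average (own payoff 5157 − 237×21 = 180): to w=0 gives 2257 → profitable ✗; to w=30 gives 8548 − 237×30 = 1438 → profitable ✗.
Lemon (own payoff 2257): to w=21 gives 5157 − 432×21 = -3915 → no gain ✓; to w=30 gives 8548 − 432×30 = -4412 → no gain ✓.
4 of the 6 constraints hold; not an equilibrium.

4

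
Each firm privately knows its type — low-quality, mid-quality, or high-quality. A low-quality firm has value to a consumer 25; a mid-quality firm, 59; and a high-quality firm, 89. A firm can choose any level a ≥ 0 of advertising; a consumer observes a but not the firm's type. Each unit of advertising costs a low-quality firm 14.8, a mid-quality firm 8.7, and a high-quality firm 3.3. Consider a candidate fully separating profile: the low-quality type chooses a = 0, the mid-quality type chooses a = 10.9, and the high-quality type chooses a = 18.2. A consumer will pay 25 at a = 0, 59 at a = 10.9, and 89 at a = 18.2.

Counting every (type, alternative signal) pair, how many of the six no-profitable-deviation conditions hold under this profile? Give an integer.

5

High-quality (own payoff 89 − 3.3×18.2 = 28.94): to a=0 gives 25 → no gain ✓; to a=10.9 gives 59 − 3.3×10.9 = 23.03 → no gain ✓.
Low-quality (own payoff 25): to a=10.9 gives 59 − 14.8×10.9 = -102.32 → no gain ✓; to a=18.2 gives 89 − 14.8×18.2 = -180.36 → no gain ✓.
Mid-quality (own payoff 59 − 8.7×10.9 = -35.83): to a=0 gives 25 → profitable ✗; to a=18.2 gives 89 − 8.7×18.2 = -69.34 → no gain ✓.
5 of the 6 constraints hold; not an equilibrium.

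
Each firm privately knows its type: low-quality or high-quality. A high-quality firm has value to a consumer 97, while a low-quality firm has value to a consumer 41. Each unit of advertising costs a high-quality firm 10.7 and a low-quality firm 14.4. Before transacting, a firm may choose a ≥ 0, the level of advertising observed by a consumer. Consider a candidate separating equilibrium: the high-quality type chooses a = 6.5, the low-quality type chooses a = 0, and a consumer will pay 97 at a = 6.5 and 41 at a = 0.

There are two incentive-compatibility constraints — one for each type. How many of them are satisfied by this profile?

Low-quality type: stay at 0 → 41; mimic → 97 − 14.4 × 6.5 = 3.4. IC holds (41 ≥ 3.4).
High-quality type: signal → 97 − 10.7 × 6.5 = 27.45; deviate to 0 → 41. IC fails (27.45 < 41).
1 of 2 constraints hold, so this profile is not an equilibrium.

1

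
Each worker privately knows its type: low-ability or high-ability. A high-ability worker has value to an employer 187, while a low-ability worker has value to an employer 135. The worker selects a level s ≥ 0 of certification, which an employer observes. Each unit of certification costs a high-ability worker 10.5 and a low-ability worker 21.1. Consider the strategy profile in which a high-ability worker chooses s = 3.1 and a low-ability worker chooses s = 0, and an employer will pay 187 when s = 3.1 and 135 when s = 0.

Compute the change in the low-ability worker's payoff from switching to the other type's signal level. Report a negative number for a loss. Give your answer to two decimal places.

-13.41

Playing s = 0 the low-ability worker receives 135.
Deviating to s = 3.1 brings payment 187 at cost 21.1 × 3.1 = 65.41, netting 121.59.
Gain from deviating: 121.59 − 135 = -13.41.
The gain is negative, so the low-ability type's incentive-compatibility constraint is satisfied.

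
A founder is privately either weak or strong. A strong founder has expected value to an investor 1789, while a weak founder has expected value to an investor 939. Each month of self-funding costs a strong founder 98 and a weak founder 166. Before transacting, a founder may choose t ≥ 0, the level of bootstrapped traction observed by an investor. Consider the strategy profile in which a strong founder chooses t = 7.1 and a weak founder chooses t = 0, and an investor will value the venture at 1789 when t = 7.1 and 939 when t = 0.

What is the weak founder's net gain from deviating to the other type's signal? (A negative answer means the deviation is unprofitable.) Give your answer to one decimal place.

Playing t = 0 the weak founder receives 939.
Deviating to t = 7.1 brings payment 1789 at cost 166 × 7.1 = 1178.6, netting 610.4.
Gain from deviating: 610.4 − 939 = -328.6.
The gain is negative, so the weak type's incentive-compatibility constraint is satisfied.

-328.6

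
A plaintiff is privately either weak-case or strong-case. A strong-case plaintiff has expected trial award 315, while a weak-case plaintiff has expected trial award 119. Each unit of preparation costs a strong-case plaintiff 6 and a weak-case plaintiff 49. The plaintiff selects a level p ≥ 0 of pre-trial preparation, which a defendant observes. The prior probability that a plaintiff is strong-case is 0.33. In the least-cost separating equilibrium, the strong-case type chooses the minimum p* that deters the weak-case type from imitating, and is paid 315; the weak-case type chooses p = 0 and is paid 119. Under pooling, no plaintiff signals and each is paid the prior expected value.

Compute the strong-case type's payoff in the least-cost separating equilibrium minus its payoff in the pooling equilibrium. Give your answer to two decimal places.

107.32

Least-cost separating signal: p* solves 119 = 315 − 49·p*, so p* = (315 − 119)/49 = 4.
Strong-case type's separating payoff: 315 − 6 × p* = 315 − 6 × (315 − 119)/49 = 315 − 1176/49 = 291.
Pooling payoff: 0.33 × 315 + 0.67 × 119 = 183.68.
Difference: 291 − 183.68 = 107.32.
The strong-case type prefers to separate.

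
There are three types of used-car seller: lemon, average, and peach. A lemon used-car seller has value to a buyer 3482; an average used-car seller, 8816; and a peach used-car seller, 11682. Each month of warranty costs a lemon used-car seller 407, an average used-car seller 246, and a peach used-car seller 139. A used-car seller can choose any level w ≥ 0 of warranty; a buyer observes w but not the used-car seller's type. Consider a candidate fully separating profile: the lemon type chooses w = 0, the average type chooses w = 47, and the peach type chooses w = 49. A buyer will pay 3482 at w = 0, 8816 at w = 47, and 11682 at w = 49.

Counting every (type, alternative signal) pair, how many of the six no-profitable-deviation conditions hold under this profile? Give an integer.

4

Lemon (own payoff 3482): to w=47 gives 8816 − 407×47 = -10313 → no gain ✓; to w=49 gives 11682 − 407×49 = -8261 → no gain ✓.
Peach (own payoff 11682 − 139×49 = 4871): to w=0 gives 3482 → no gain ✓; to w=47 gives 8816 − 139×47 = 2283 → no gain ✓.
Average (own payoff 8816 − 246×47 = -2746): to w=0 gives 3482 → profitable ✗; to w=49 gives 11682 − 246×49 = -372 → profitable ✗.
4 of the 6 constraints hold; not an equilibrium.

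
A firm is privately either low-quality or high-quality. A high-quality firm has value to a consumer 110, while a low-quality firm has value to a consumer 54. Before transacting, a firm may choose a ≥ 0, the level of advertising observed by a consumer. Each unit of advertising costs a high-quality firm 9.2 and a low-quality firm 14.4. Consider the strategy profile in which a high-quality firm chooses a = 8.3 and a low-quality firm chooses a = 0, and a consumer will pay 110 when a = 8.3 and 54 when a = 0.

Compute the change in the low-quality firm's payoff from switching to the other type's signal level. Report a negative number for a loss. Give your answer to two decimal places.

Playing a = 0 the low-quality firm receives 54.
Deviating to a = 8.3 brings payment 110 at cost 14.4 × 8.3 = 119.52, netting -9.52.
Gain from deviating: -9.52 − 54 = -63.52.
The gain is negative, so the low-quality type's incentive-compatibility constraint is satisfied.

-63.52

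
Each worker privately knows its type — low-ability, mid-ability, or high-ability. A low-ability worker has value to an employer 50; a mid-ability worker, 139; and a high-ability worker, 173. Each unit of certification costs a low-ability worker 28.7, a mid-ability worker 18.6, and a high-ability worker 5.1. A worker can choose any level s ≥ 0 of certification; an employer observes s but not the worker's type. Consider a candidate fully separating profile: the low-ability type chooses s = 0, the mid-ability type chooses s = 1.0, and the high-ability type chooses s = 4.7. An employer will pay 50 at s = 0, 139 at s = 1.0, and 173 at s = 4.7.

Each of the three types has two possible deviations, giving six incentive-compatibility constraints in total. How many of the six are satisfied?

5

Mid-ability (own payoff 139 − 18.6×1.0 = 120.4): to s=0 gives 50 → no gain ✓; to s=4.7 gives 173 − 18.6×4.7 = 85.58 → no gain ✓.
Low-ability (own payoff 50): to s=1.0 gives 139 − 28.7×1.0 = 110.3 → profitable ✗; to s=4.7 gives 173 − 28.7×4.7 = 38.11 → no gain ✓.
High-ability (own payoff 173 − 5.1×4.7 = 149.03): to s=0 gives 50 → no gain ✓; to s=1.0 gives 139 − 5.1×1.0 = 133.9 → no gain ✓.
5 of the 6 constraints hold; not an equilibrium.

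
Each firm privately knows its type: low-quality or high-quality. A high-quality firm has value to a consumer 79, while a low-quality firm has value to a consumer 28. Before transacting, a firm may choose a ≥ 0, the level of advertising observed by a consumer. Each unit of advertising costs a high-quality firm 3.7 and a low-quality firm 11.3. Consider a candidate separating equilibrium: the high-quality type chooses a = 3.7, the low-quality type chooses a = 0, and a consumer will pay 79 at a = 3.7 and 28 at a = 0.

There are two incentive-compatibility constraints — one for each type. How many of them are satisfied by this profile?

1

Low-quality type: stay at 0 → 28; mimic → 79 − 11.3 × 3.7 = 37.19. IC fails (28 < 37.19).
High-quality type: signal → 79 − 3.7 × 3.7 = 65.31; deviate to 0 → 28. IC holds (65.31 ≥ 28).
1 of 2 constraints hold, so this profile is not an equilibrium.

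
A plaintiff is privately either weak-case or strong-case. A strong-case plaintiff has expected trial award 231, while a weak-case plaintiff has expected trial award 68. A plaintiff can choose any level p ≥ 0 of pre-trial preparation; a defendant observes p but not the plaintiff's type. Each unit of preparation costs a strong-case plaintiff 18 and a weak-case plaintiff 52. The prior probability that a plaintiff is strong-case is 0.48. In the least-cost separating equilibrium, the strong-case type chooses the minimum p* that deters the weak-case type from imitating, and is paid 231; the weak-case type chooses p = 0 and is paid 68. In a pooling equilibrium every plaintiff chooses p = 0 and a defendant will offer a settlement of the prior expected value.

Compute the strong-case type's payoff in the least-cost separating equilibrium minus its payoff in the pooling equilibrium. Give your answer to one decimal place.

Least-cost separating signal: p* solves 68 = 231 − 52·p*, so p* = (231 − 68)/52 ≈ 3.1346.
Strong-case type's separating payoff: 231 − 18 × p* = 231 − 18 × (231 − 68)/52 = 231 − 2934/52 ≈ 174.577.
Pooling payoff: 0.48 × 231 + 0.52 × 68 = 146.24.
Difference: 174.577 − 146.24 = 28.337, i.e. 28.3 to one decimal place.
The strong-case type prefers to separate.

28.3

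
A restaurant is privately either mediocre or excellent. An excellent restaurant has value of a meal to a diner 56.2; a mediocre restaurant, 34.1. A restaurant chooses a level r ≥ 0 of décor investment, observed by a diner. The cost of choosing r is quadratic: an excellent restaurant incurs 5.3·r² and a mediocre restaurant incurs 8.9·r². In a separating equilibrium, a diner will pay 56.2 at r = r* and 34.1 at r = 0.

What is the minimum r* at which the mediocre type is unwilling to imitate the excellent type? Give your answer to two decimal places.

1.58

The mediocre type at r = 0 receives 34.1; imitating at r* yields 56.2 − 8.9·r*².
Indifference: 34.1 = 56.2 − 8.9·r*², so r*² = (56.2 − 34.1) / 8.9 ≈ 2.4831.
r* = √2.4831 ≈ 1.58.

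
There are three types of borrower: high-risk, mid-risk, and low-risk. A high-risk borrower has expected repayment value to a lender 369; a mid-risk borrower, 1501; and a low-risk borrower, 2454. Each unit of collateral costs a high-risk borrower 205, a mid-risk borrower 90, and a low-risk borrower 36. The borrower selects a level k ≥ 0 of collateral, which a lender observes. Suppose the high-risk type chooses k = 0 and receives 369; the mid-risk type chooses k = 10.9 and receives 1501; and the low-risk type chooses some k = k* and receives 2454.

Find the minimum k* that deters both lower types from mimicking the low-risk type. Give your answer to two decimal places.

21.49

Mid-risk type (on-path payoff 1501 − 90×10.9 = 520) won't mimic when 520 ≥ 2454 − 90·k*, i.e. k* ≥ 21.49.
High-risk type (on-path payoff 369) won't mimic when 369 ≥ 2454 − 205·k*, i.e. k* ≥ 10.17.
Both must hold, so k* = max(10.17, 21.49) = 21.49. The mid-risk type's constraint binds.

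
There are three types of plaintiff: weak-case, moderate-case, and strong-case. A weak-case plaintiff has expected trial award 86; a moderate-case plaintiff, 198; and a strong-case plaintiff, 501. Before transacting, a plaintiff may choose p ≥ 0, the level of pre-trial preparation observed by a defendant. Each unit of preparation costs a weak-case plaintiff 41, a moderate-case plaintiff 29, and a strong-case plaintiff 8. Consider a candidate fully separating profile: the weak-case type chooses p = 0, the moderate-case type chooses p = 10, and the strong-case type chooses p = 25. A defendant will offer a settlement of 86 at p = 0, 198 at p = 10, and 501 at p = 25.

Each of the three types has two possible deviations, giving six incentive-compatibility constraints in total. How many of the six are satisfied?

5

Moderate-case (own payoff 198 − 29×10 = -92): to p=0 gives 86 → profitable ✗; to p=25 gives 501 − 29×25 = -224 → no gain ✓.
Strong-case (own payoff 501 − 8×25 = 301): to p=0 gives 86 → no gain ✓; to p=10 gives 198 − 8×10 = 118 → no gain ✓.
Weak-case (own payoff 86): to p=10 gives 198 − 41×10 = -212 → no gain ✓; to p=25 gives 501 − 41×25 = -524 → no gain ✓.
5 of the 6 constraints hold; not an equilibrium.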